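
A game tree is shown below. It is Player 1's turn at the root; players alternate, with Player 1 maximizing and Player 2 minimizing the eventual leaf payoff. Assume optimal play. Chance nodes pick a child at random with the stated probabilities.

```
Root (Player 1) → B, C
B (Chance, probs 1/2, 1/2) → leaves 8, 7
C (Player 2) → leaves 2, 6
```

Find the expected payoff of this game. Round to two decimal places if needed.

7.5

B (Chance): 1/2·8 + 1/2·7 = 7.5
C (Player 2): min(2, 6) = 2
Root (Player 1): max(7.5, 2) = 7.5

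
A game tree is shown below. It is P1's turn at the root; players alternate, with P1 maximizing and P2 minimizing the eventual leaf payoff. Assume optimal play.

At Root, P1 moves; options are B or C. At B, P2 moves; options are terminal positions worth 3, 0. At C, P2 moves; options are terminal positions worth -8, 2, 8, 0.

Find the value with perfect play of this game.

B (P2): min(3, 0) = 0
C (P2): min(-8, 2, 8, 0) = -8
Root (P1): max(0, -8) = 0

0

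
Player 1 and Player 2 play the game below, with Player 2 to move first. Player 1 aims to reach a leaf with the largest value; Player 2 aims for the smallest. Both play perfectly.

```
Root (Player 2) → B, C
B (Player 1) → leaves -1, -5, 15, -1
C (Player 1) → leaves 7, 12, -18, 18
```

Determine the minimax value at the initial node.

15

B (Player 1): max(-1, -5, 15, -1) = 15
C (Player 1): max(7, 12, -18, 18) = 18
Root (Player 2): min(15, 18) = 15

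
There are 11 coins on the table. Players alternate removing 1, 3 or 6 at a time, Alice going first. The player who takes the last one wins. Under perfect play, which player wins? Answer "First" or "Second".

Positions where the player to move wins (W) vs loses (L):
i:   0  1  2  3  4  5  6  7  8  9 10 11
     L  W  L  W  L  W  W  W  W  L  W  L
Position 11 is L, so the second player wins.

Second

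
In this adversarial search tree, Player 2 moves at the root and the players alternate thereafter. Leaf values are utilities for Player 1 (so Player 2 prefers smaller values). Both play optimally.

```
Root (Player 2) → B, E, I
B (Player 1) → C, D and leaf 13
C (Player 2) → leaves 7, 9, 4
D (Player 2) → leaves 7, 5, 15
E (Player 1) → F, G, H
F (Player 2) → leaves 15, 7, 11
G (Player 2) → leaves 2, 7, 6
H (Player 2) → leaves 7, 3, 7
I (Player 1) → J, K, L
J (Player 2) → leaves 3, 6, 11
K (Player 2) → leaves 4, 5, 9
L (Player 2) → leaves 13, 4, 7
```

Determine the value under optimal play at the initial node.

C (Player 2): min(7, 9, 4) = 4
D (Player 2): min(7, 5, 15) = 5
B (Player 1): max(4, 5, 13) = 13
F (Player 2): min(15, 7, 11) = 7
G (Player 2): min(2, 7, 6) = 2
H (Player 2): min(7, 3, 7) = 3
E (Player 1): max(7, 2, 3) = 7
J (Player 2): min(3, 6, 11) = 3
K (Player 2): min(4, 5, 9) = 4
L (Player 2): min(13, 4, 7) = 4
I (Player 1): max(3, 4, 4) = 4
Root (Player 2): min(13, 7, 4) = 4

4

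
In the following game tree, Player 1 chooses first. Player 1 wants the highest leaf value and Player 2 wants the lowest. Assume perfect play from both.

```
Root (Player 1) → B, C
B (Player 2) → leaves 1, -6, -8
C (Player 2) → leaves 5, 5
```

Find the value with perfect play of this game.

B (Player 2): min(1, -6, -8) = -8
C (Player 2): min(5, 5) = 5
Root (Player 1): max(-8, 5) = 5

5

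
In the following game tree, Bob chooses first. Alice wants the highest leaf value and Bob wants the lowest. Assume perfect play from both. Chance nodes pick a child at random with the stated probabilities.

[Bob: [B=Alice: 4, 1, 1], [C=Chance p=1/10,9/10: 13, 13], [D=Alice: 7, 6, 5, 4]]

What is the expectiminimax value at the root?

4

B (Alice): max(4, 1, 1) = 4
C (Chance): 1/10·13 + 9/10·13 = 13
D (Alice): max(7, 6, 5, 4) = 7
Root (Bob): min(4, 13, 7) = 4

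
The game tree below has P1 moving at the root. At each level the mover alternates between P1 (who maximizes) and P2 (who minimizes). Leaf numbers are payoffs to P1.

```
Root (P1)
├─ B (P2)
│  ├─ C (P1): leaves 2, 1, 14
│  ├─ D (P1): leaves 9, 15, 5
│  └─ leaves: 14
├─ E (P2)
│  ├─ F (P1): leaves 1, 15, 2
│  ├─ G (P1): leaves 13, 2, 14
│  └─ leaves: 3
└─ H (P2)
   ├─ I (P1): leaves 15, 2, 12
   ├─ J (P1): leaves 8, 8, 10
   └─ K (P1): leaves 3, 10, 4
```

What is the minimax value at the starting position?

C (P1): max(2, 1, 14) = 14
D (P1): max(9, 15, 5) = 15
B (P2): min(14, 15, 14) = 14
F (P1): max(1, 15, 2) = 15
G (P1): max(13, 2, 14) = 14
E (P2): min(15, 14, 3) = 3
I (P1): max(15, 2, 12) = 15
J (P1): max(8, 8, 10) = 10
K (P1): max(3, 10, 4) = 10
H (P2): min(15, 10, 10) = 10
Root (P1): max(14, 3, 10) = 14

14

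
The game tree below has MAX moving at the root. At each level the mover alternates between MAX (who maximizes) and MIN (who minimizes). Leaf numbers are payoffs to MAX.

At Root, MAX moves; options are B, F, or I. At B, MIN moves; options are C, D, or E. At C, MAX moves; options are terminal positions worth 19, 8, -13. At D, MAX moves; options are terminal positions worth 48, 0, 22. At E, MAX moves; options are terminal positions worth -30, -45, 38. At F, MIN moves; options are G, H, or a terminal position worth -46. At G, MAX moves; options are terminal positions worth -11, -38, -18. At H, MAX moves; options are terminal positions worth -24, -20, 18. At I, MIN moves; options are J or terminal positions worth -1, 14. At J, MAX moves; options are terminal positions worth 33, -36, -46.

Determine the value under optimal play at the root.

C (MAX): max(19, 8, -13) = 19
D (MAX): max(48, 0, 22) = 48
E (MAX): max(-30, -45, 38) = 38
B (MIN): min(19, 48, 38) = 19
G (MAX): max(-11, -38, -18) = -11
H (MAX): max(-24, -20, 18) = 18
F (MIN): min(-11, 18, -46) = -46
J (MAX): max(33, -36, -46) = 33
I (MIN): min(33, -1, 14) = -1
Root (MAX): max(19, -46, -1) = 19

19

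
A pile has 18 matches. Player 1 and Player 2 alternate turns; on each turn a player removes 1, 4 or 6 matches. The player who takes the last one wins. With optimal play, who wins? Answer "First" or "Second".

Compute winning (W) and losing (L) positions by backward induction:
i:   0  1  2  3  4  5  6  7  8  9 10 11 12 13 14 15 16 17 18
     L  W  L  W  W  L  W  L  W  W  L  W  L  W  W  L  W  L  W
Position 18 is W, so the first player wins.

First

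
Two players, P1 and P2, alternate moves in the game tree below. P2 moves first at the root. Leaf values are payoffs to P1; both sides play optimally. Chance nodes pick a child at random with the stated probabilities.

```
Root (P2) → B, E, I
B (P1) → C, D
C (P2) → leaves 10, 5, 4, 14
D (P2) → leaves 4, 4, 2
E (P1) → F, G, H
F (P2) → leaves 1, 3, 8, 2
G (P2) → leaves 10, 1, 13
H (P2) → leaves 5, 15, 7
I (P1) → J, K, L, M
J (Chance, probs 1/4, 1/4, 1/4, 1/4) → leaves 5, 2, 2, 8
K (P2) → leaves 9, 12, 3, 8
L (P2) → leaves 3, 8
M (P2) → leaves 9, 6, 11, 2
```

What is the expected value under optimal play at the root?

C (P2): min(10, 5, 4, 14) = 4
D (P2): min(4, 4, 2) = 2
B (P1): max(4, 2) = 4
F (P2): min(1, 3, 8, 2) = 1
G (P2): min(10, 1, 13) = 1
H (P2): min(5, 15, 7) = 5
E (P1): max(1, 1, 5) = 5
J (Chance): 1/4·5 + 1/4·2 + 1/4·2 + 1/4·8 = 4.25
K (P2): min(9, 12, 3, 8) = 3
L (P2): min(3, 8) = 3
M (P2): min(9, 6, 11, 2) = 2
I (P1): max(4.25, 3, 3, 2) = 4.25
Root (P2): min(4, 5, 4.25) = 4

4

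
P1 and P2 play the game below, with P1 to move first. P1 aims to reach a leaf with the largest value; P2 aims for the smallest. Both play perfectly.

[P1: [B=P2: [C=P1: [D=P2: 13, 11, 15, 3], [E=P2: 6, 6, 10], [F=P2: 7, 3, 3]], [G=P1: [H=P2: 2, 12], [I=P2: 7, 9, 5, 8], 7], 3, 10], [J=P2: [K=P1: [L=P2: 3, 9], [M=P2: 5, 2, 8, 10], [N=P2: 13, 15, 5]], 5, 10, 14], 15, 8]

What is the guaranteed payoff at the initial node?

15

D (P2): min(13, 11, 15, 3) = 3
E (P2): min(6, 6, 10) = 6
F (P2): min(7, 3, 3) = 3
C (P1): max(3, 6, 3) = 6
H (P2): min(2, 12) = 2
I (P2): min(7, 9, 5, 8) = 5
G (P1): max(2, 5, 7) = 7
B (P2): min(6, 7, 3, 10) = 3
L (P2): min(3, 9) = 3
M (P2): min(5, 2, 8, 10) = 2
N (P2): min(13, 15, 5) = 5
K (P1): max(3, 2, 5) = 5
J (P2): min(5, 5, 10, 14) = 5
Root (P1): max(3, 5, 15, 8) = 15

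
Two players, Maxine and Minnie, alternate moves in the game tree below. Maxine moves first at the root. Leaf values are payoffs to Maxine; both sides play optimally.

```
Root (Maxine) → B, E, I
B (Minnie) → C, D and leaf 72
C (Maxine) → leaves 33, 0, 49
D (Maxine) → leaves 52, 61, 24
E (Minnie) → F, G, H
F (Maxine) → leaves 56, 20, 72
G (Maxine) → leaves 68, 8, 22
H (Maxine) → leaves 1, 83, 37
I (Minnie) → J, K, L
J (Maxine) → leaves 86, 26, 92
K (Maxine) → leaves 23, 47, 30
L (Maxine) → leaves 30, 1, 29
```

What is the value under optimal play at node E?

F: max(56, 20, 72) = 72
G: max(68, 8, 22) = 68
H: max(1, 83, 37) = 83
E: min(72, 68, 83) = 68

68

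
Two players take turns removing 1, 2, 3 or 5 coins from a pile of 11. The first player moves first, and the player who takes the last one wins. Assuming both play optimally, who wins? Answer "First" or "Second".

i:   0  1  2  3  4  5  6  7  8  9 10 11
     L  W  W  W  L  W  W  W  L  W  W  W
Position 11 is W, so the first player wins.

First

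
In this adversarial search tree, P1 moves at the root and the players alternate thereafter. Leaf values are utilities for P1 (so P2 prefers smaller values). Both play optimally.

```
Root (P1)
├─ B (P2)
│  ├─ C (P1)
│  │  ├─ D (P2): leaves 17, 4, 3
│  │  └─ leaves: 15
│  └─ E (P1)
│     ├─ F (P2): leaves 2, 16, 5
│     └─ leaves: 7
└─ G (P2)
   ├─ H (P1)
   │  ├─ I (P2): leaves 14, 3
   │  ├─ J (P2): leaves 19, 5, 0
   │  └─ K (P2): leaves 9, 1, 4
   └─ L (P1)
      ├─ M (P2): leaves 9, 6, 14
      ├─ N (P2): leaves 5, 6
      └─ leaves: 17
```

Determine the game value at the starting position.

D (P2): min(17, 4, 3) = 3
C (P1): max(3, 15) = 15
F (P2): min(2, 16, 5) = 2
E (P1): max(2, 7) = 7
B (P2): min(15, 7) = 7
I (P2): min(14, 3) = 3
J (P2): min(19, 5, 0) = 0
K (P2): min(9, 1, 4) = 1
H (P1): max(3, 0, 1) = 3
M (P2): min(9, 6, 14) = 6
N (P2): min(5, 6) = 5
L (P1): max(6, 5, 17) = 17
G (P2): min(3, 17) = 3
Root (P1): max(7, 3) = 7

7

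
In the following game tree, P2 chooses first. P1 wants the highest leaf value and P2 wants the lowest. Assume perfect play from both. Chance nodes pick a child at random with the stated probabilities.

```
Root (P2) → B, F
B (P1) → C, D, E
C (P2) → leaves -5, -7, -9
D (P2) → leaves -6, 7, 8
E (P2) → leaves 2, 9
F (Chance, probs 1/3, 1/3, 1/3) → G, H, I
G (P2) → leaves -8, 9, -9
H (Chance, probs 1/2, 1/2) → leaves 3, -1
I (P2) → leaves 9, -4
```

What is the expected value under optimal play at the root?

C (P2): min(-5, -7, -9) = -9
D (P2): min(-6, 7, 8) = -6
E (P2): min(2, 9) = 2
B (P1): max(-9, -6, 2) = 2
G (P2): min(-8, 9, -9) = -9
H (Chance): 1/2·3 + 1/2·-1 = 1
I (P2): min(9, -4) = -4
F (Chance): 1/3·-9 + 1/3·1 + 1/3·-4 = -4
Root (P2): min(2, -4) = -4

-4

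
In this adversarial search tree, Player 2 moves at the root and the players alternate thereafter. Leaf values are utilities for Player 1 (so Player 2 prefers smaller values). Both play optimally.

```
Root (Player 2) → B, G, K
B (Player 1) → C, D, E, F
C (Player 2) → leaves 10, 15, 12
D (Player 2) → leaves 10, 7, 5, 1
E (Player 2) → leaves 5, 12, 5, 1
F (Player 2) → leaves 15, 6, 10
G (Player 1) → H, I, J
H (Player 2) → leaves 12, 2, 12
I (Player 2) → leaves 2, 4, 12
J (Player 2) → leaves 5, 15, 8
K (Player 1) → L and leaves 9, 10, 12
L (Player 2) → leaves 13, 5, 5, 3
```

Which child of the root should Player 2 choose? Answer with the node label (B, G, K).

G

C (Player 2): min(10, 15, 12) = 10
D (Player 2): min(10, 7, 5, 1) = 1
E (Player 2): min(5, 12, 5, 1) = 1
F (Player 2): min(15, 6, 10) = 6
B (Player 1): max(10, 1, 1, 6) = 10
H (Player 2): min(12, 2, 12) = 2
I (Player 2): min(2, 4, 12) = 2
J (Player 2): min(5, 15, 8) = 5
G (Player 1): max(2, 2, 5) = 5
L (Player 2): min(13, 5, 5, 3) = 3
K (Player 1): max(3, 9, 10, 12) = 12
Root (Player 2): min(10, 5, 12) = 5
Player 2 picks the child with the lowest value: G (value 5).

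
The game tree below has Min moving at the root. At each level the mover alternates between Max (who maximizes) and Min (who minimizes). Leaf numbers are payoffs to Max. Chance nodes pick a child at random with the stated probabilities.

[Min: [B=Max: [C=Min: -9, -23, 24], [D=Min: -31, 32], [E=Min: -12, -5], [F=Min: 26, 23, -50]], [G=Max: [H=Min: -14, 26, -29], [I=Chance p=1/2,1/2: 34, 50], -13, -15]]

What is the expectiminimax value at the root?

C (Min): min(-9, -23, 24) = -23
D (Min): min(-31, 32) = -31
E (Min): min(-12, -5) = -12
F (Min): min(26, 23, -50) = -50
B (Max): max(-23, -31, -12, -50) = -12
H (Min): min(-14, 26, -29) = -29
I (Chance): 1/2·34 + 1/2·50 = 42
G (Max): max(-29, 42, -13, -15) = 42
Root (Min): min(-12, 42) = -12

-12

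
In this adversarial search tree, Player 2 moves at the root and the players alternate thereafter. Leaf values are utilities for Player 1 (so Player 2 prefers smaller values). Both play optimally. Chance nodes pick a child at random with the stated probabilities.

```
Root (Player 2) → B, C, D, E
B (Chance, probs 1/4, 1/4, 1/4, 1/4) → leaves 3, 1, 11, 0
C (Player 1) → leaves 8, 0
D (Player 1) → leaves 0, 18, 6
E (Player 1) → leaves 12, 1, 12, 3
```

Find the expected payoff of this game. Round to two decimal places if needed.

B (Chance): 1/4·3 + 1/4·1 + 1/4·11 + 1/4·0 = 3.75
C (Player 1): max(8, 0) = 8
D (Player 1): max(0, 18, 6) = 18
E (Player 1): max(12, 1, 12, 3) = 12
Root (Player 2): min(3.75, 8, 18, 12) = 3.75

3.75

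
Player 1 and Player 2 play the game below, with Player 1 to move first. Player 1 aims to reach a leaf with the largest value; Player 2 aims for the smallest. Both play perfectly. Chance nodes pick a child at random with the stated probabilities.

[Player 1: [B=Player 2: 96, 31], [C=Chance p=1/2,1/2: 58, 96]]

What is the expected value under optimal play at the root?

77

B (Player 2): min(96, 31) = 31
C (Chance): 1/2·58 + 1/2·96 = 77
Root (Player 1): max(31, 77) = 77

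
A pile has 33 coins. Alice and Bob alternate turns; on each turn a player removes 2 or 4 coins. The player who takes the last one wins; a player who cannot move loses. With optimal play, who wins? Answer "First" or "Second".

Positions where the player to move wins (W) vs loses (L):
i:   0  1  2  3  4  5  6  7  8  9 10 11 12 13 14 15 16 17 18 19 20 21 22 23 24 25 26 27 28 29 30 31 32 33
     L  L  W  W  W  W  L  L  W  W  W  W  L  L  W  W  W  W  L  L  W  W  W  W  L  L  W  W  W  W  L  L  W  W
Position 33 is W, so the first player wins.

First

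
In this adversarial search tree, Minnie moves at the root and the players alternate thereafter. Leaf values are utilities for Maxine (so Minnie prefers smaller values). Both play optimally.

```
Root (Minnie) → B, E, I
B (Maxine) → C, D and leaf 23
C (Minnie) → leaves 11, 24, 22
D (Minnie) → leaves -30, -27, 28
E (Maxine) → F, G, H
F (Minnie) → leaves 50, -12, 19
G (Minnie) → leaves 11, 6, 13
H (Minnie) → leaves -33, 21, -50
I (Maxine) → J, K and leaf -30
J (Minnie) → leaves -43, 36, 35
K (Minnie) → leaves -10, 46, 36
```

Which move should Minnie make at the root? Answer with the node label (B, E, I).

C (Minnie): min(11, 24, 22) = 11
D (Minnie): min(-30, -27, 28) = -30
B (Maxine): max(11, -30, 23) = 23
F (Minnie): min(50, -12, 19) = -12
G (Minnie): min(11, 6, 13) = 6
H (Minnie): min(-33, 21, -50) = -50
E (Maxine): max(-12, 6, -50) = 6
J (Minnie): min(-43, 36, 35) = -43
K (Minnie): min(-10, 46, 36) = -10
I (Maxine): max(-43, -10, -30) = -10
Root (Minnie): min(23, 6, -10) = -10
Minnie picks the child with the lowest value: I (value -10).

I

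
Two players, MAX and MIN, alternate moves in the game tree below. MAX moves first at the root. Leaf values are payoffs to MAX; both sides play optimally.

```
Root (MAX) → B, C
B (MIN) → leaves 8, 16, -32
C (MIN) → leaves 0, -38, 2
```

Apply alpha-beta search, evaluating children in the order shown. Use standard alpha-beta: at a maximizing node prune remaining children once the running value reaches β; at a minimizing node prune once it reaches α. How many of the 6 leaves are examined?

B [α=-∞,β=+∞]: v=-32
C [α=-32,β=+∞]: v=-38 after child 2 ≤ α → α-cutoff, skip 1
Root [α=-∞,β=+∞]: v=-32
Leaves evaluated: 5 of 6.

5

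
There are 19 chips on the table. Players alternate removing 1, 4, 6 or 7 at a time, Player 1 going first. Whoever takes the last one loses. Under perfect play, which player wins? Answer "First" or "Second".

W/L table (W = player to move can force a win):
i:   0  1  2  3  4  5  6  7  8  9 10 11 12 13 14 15 16 17 18 19
     W  L  W  L  W  W  L  W  W  W  W  L  W  W  L  W  L  W  W  L
Position 19 is L, so the second player wins.

Second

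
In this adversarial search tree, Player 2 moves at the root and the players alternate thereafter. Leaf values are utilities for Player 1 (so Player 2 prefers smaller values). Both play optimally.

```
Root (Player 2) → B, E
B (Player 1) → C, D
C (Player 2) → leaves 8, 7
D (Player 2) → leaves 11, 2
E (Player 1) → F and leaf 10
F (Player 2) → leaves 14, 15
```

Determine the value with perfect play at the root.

7

C (Player 2): min(8, 7) = 7
D (Player 2): min(11, 2) = 2
B (Player 1): max(7, 2) = 7
F (Player 2): min(14, 15) = 14
E (Player 1): max(14, 10) = 14
Root (Player 2): min(7, 14) = 7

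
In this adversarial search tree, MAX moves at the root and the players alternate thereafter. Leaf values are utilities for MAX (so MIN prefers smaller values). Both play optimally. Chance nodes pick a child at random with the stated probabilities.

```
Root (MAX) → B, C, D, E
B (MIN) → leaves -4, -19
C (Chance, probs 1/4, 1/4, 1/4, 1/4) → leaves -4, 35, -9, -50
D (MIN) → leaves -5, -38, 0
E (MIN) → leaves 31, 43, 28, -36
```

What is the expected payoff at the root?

-7

B (MIN): min(-4, -19) = -19
C (Chance): 1/4·-4 + 1/4·35 + 1/4·-9 + 1/4·-50 = -7
D (MIN): min(-5, -38, 0) = -38
E (MIN): min(31, 43, 28, -36) = -36
Root (MAX): max(-19, -7, -38, -36) = -7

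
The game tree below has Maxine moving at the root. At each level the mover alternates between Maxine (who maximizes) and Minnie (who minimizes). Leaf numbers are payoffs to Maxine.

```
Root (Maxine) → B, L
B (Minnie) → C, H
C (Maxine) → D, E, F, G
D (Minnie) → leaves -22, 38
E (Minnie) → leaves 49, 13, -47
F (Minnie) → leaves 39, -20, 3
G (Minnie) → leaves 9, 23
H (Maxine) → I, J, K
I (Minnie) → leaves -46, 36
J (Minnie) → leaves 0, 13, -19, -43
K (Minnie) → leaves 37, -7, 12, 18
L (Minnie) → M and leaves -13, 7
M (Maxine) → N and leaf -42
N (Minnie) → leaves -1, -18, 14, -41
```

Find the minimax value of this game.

-7

D (Minnie): min(-22, 38) = -22
E (Minnie): min(49, 13, -47) = -47
F (Minnie): min(39, -20, 3) = -20
G (Minnie): min(9, 23) = 9
C (Maxine): max(-22, -47, -20, 9) = 9
I (Minnie): min(-46, 36) = -46
J (Minnie): min(0, 13, -19, -43) = -43
K (Minnie): min(37, -7, 12, 18) = -7
H (Maxine): max(-46, -43, -7) = -7
B (Minnie): min(9, -7) = -7
N (Minnie): min(-1, -18, 14, -41) = -41
M (Maxine): max(-41, -42) = -41
L (Minnie): min(-41, -13, 7) = -41
Root (Maxine): max(-7, -41) = -7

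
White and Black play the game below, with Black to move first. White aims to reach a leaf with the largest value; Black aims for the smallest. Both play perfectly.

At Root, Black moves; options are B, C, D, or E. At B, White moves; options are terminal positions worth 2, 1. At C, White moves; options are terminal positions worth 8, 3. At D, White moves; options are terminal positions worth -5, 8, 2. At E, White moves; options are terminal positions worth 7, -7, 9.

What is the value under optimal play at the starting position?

2

B (White): max(2, 1) = 2
C (White): max(8, 3) = 8
D (White): max(-5, 8, 2) = 8
E (White): max(7, -7, 9) = 9
Root (Black): min(2, 8, 8, 9) = 2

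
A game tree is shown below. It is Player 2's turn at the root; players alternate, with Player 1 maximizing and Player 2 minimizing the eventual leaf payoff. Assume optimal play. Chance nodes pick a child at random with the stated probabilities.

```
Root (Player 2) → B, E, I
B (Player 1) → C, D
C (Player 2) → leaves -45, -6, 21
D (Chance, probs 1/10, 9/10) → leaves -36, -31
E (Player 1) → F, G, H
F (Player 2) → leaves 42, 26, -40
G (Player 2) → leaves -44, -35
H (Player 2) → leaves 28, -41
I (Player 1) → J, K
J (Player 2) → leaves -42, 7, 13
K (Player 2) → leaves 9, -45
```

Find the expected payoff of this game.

-42

C (Player 2): min(-45, -6, 21) = -45
D (Chance): 1/10·-36 + 9/10·-31 = -31.5
B (Player 1): max(-45, -31.5) = -31.5
F (Player 2): min(42, 26, -40) = -40
G (Player 2): min(-44, -35) = -44
H (Player 2): min(28, -41) = -41
E (Player 1): max(-40, -44, -41) = -40
J (Player 2): min(-42, 7, 13) = -42
K (Player 2): min(9, -45) = -45
I (Player 1): max(-42, -45) = -42
Root (Player 2): min(-31.5, -40, -42) = -42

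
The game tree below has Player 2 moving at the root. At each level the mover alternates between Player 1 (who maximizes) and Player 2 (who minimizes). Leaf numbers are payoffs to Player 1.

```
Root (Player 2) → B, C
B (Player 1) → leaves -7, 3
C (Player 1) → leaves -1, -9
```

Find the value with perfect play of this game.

-1

B (Player 1): max(-7, 3) = 3
C (Player 1): max(-1, -9) = -1
Root (Player 2): min(3, -1) = -1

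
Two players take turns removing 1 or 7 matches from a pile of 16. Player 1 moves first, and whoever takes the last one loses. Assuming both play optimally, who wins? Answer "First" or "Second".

Mark each pile size as W (mover wins) or L (mover loses):
i:   0  1  2  3  4  5  6  7  8  9 10 11 12 13 14 15 16
     W  L  W  L  W  L  W  L  W  L  W  L  W  L  W  L  W
Position 16 is W, so the first player wins.

First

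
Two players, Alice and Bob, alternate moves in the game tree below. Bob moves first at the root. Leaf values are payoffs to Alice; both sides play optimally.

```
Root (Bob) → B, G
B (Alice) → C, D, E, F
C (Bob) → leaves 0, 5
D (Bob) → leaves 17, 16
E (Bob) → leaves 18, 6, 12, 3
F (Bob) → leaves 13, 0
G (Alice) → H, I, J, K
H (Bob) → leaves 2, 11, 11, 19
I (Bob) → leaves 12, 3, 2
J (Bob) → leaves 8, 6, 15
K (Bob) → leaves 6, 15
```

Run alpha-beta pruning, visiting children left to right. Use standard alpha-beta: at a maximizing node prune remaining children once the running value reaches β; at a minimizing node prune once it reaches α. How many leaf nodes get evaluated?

18

C [α=-∞,β=+∞]: v=0
D [α=0,β=+∞]: v=16
E [α=16,β=+∞]: v=6 after child 2 ≤ α → α-cutoff, skip 2
F [α=16,β=+∞]: v=13 after child 1 ≤ α → α-cutoff, skip 1
B [α=-∞,β=+∞]: v=16
H [α=-∞,β=16]: v=2
I [α=2,β=16]: v=2
J [α=2,β=16]: v=6
K [α=6,β=16]: v=6 after child 1 ≤ α → α-cutoff, skip 1
G [α=-∞,β=16]: v=6
Root [α=-∞,β=+∞]: v=6
Leaves evaluated: 18 of 22.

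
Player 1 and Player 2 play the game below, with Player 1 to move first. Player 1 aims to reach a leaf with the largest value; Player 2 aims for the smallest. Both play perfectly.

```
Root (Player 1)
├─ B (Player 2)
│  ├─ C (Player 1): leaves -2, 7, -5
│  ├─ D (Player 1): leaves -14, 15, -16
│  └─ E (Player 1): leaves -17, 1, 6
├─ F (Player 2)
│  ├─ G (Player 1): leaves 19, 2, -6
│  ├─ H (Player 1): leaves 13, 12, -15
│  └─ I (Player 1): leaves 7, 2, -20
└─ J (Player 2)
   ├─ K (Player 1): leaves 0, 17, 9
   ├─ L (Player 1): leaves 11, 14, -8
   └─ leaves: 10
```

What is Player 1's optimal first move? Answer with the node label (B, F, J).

C (Player 1): max(-2, 7, -5) = 7
D (Player 1): max(-14, 15, -16) = 15
E (Player 1): max(-17, 1, 6) = 6
B (Player 2): min(7, 15, 6) = 6
G (Player 1): max(19, 2, -6) = 19
H (Player 1): max(13, 12, -15) = 13
I (Player 1): max(7, 2, -20) = 7
F (Player 2): min(19, 13, 7) = 7
K (Player 1): max(0, 17, 9) = 17
L (Player 1): max(11, 14, -8) = 14
J (Player 2): min(17, 14, 10) = 10
Root (Player 1): max(6, 7, 10) = 10
Player 1 picks the child with the highest value: J (value 10).

J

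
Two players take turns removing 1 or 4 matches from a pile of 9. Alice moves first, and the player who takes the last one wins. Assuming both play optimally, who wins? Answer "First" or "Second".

First

Mark each pile size as W (mover wins) or L (mover loses):
i:   0  1  2  3  4  5  6  7  8  9
     L  W  L  W  W  L  W  L  W  W
Position 9 is W, so the first player wins.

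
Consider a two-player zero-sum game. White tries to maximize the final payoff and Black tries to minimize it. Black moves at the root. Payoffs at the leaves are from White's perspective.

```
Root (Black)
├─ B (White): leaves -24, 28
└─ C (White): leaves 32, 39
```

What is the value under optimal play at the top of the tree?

B (White): max(-24, 28) = 28
C (White): max(32, 39) = 39
Root (Black): min(28, 39) = 28

28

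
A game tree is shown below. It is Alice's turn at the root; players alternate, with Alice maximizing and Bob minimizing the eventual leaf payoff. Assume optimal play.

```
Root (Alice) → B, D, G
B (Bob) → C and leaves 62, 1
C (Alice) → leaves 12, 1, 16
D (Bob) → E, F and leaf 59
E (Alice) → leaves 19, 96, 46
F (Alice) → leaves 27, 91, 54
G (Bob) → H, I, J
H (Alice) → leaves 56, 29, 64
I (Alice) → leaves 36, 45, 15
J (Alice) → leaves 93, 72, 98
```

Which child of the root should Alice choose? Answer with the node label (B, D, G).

C (Alice): max(12, 1, 16) = 16
B (Bob): min(16, 62, 1) = 1
E (Alice): max(19, 96, 46) = 96
F (Alice): max(27, 91, 54) = 91
D (Bob): min(96, 91, 59) = 59
H (Alice): max(56, 29, 64) = 64
I (Alice): max(36, 45, 15) = 45
J (Alice): max(93, 72, 98) = 98
G (Bob): min(64, 45, 98) = 45
Root (Alice): max(1, 59, 45) = 59
Alice picks the child with the highest value: D (value 59).

D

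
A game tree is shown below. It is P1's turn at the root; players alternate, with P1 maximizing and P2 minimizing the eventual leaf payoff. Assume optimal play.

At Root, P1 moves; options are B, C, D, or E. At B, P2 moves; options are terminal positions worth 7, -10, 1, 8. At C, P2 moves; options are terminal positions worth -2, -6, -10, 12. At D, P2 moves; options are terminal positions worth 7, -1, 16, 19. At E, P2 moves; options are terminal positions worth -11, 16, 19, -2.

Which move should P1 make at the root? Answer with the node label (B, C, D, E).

B (P2): min(7, -10, 1, 8) = -10
C (P2): min(-2, -6, -10, 12) = -10
D (P2): min(7, -1, 16, 19) = -1
E (P2): min(-11, 16, 19, -2) = -11
Root (P1): max(-10, -10, -1, -11) = -1
P1 picks the child with the highest value: D (value -1).

D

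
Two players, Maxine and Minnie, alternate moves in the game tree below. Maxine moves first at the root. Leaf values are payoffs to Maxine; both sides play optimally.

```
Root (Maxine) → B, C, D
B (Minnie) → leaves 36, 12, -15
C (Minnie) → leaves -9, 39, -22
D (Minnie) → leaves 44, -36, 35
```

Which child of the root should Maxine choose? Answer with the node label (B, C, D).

B (Minnie): min(36, 12, -15) = -15
C (Minnie): min(-9, 39, -22) = -22
D (Minnie): min(44, -36, 35) = -36
Root (Maxine): max(-15, -22, -36) = -15
Maxine picks the child with the highest value: B (value -15).

B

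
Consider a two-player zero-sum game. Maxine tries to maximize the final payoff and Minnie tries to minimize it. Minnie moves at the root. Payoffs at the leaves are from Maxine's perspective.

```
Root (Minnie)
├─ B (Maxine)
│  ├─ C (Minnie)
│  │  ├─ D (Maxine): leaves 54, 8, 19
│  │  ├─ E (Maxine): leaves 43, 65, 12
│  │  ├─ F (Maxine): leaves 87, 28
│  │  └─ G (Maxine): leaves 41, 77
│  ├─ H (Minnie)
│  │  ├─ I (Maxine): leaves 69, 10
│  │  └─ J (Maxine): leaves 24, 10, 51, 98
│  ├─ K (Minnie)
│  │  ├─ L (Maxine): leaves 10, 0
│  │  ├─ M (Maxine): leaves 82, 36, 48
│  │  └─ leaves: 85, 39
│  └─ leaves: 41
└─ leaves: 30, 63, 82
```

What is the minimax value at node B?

D: max(54, 8, 19) = 54
E: max(43, 65, 12) = 65
F: max(87, 28) = 87
G: max(41, 77) = 77
C: min(54, 65, 87, 77) = 54
I: max(69, 10) = 69
J: max(24, 10, 51, 98) = 98
H: min(69, 98) = 69
L: max(10, 0) = 10
M: max(82, 36, 48) = 82
K: min(10, 82, 85, 39) = 10
B: max(54, 69, 10, 41) = 69

69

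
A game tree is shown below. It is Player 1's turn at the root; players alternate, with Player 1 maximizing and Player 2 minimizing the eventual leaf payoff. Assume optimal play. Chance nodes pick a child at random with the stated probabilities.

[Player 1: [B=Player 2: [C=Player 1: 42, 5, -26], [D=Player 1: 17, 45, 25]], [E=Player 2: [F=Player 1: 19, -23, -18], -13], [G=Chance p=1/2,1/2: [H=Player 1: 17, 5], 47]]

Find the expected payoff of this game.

C (Player 1): max(42, 5, -26) = 42
D (Player 1): max(17, 45, 25) = 45
B (Player 2): min(42, 45) = 42
F (Player 1): max(19, -23, -18) = 19
E (Player 2): min(19, -13) = -13
H (Player 1): max(17, 5) = 17
G (Chance): 1/2·17 + 1/2·47 = 32
Root (Player 1): max(42, -13, 32) = 42

42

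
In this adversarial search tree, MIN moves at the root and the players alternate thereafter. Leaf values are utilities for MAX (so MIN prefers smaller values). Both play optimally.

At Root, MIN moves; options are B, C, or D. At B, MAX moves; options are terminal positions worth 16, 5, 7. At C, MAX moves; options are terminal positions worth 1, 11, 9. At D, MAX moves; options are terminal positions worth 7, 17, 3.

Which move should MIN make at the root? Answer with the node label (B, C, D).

B (MAX): max(16, 5, 7) = 16
C (MAX): max(1, 11, 9) = 11
D (MAX): max(7, 17, 3) = 17
Root (MIN): min(16, 11, 17) = 11
MIN picks the child with the lowest value: C (value 11).

C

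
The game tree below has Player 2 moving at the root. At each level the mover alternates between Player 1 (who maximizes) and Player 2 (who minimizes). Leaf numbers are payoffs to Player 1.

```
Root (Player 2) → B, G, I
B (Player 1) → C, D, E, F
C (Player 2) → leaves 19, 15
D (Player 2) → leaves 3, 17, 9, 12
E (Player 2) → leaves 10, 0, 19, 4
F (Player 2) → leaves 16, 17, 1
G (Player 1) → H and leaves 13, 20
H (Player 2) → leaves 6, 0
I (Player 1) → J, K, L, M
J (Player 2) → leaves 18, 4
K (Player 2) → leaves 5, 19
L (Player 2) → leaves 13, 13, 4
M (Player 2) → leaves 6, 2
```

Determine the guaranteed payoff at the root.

C (Player 2): min(19, 15) = 15
D (Player 2): min(3, 17, 9, 12) = 3
E (Player 2): min(10, 0, 19, 4) = 0
F (Player 2): min(16, 17, 1) = 1
B (Player 1): max(15, 3, 0, 1) = 15
H (Player 2): min(6, 0) = 0
G (Player 1): max(0, 13, 20) = 20
J (Player 2): min(18, 4) = 4
K (Player 2): min(5, 19) = 5
L (Player 2): min(13, 13, 4) = 4
M (Player 2): min(6, 2) = 2
I (Player 1): max(4, 5, 4, 2) = 5
Root (Player 2): min(15, 20, 5) = 5

5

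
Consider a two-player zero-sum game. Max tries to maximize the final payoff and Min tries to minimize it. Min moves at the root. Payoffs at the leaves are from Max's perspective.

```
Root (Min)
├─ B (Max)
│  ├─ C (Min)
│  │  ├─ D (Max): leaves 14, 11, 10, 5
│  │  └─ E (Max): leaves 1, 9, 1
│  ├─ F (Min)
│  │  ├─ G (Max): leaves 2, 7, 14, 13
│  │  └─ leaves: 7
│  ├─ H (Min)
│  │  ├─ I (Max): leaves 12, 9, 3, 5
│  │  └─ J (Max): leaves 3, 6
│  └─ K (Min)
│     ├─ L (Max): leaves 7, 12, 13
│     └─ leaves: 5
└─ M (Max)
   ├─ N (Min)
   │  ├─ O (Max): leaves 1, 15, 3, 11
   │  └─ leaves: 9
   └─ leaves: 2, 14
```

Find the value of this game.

9

D (Max): max(14, 11, 10, 5) = 14
E (Max): max(1, 9, 1) = 9
C (Min): min(14, 9) = 9
G (Max): max(2, 7, 14, 13) = 14
F (Min): min(14, 7) = 7
I (Max): max(12, 9, 3, 5) = 12
J (Max): max(3, 6) = 6
H (Min): min(12, 6) = 6
L (Max): max(7, 12, 13) = 13
K (Min): min(13, 5) = 5
B (Max): max(9, 7, 6, 5) = 9
O (Max): max(1, 15, 3, 11) = 15
N (Min): min(15, 9) = 9
M (Max): max(9, 2, 14) = 14
Root (Min): min(9, 14) = 9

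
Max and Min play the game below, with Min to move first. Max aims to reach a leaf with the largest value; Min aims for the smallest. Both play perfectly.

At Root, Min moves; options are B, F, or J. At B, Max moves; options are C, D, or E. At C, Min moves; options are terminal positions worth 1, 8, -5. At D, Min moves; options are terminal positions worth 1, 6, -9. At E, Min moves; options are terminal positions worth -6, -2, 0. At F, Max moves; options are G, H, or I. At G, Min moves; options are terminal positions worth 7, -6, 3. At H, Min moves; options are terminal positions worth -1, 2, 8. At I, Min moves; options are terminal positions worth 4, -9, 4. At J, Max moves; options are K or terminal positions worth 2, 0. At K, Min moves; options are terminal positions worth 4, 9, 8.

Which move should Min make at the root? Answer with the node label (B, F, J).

C (Min): min(1, 8, -5) = -5
D (Min): min(1, 6, -9) = -9
E (Min): min(-6, -2, 0) = -6
B (Max): max(-5, -9, -6) = -5
G (Min): min(7, -6, 3) = -6
H (Min): min(-1, 2, 8) = -1
I (Min): min(4, -9, 4) = -9
F (Max): max(-6, -1, -9) = -1
K (Min): min(4, 9, 8) = 4
J (Max): max(4, 2, 0) = 4
Root (Min): min(-5, -1, 4) = -5
Min picks the child with the lowest value: B (value -5).

B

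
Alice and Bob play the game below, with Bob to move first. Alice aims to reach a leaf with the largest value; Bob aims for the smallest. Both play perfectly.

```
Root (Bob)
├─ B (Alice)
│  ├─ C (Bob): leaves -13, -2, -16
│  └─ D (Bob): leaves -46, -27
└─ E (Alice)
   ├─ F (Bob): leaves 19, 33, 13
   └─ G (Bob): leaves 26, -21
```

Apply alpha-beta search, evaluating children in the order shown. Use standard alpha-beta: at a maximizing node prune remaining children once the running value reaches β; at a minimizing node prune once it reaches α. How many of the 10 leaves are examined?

C [α=-∞,β=+∞]: v=-16
D [α=-16,β=+∞]: v=-46 after child 1 ≤ α → α-cutoff, skip 1
B [α=-∞,β=+∞]: v=-16
F [α=-∞,β=-16]: v=13
E [α=-∞,β=-16]: v=13 after child 1 ≥ β → β-cutoff, skip 1
Root [α=-∞,β=+∞]: v=-16
Leaves evaluated: 7 of 10.

7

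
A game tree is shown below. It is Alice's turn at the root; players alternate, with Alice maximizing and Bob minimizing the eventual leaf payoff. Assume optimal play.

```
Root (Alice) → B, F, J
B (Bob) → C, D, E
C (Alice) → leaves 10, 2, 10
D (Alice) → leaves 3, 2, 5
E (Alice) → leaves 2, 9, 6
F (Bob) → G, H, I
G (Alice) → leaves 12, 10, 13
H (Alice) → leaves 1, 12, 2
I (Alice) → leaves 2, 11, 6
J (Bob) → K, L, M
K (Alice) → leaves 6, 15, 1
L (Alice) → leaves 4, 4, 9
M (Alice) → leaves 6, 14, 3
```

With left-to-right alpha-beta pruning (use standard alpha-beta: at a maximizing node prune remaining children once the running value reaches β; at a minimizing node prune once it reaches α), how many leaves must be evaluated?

C [α=-∞,β=+∞]: v=10
D [α=-∞,β=10]: v=5
E [α=-∞,β=5]: v=9 after child 2 ≥ β → β-cutoff, skip 1
B [α=-∞,β=+∞]: v=5
G [α=5,β=+∞]: v=13
H [α=5,β=13]: v=12
I [α=5,β=12]: v=11
F [α=5,β=+∞]: v=11
K [α=11,β=+∞]: v=15
L [α=11,β=15]: v=9
J [α=11,β=+∞]: v=9 after child 2 ≤ α → α-cutoff, skip 1
Root [α=-∞,β=+∞]: v=11
Leaves evaluated: 23 of 27.

23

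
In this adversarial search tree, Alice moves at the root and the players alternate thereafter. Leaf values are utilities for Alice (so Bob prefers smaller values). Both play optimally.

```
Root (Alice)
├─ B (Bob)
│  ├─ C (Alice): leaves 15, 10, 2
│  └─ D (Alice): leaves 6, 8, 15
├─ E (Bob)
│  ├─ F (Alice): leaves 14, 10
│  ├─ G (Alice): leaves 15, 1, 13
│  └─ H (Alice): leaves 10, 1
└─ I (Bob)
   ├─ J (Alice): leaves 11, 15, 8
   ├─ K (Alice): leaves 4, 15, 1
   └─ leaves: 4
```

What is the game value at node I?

4

J: max(11, 15, 8) = 15
K: max(4, 15, 1) = 15
I: min(15, 15, 4) = 4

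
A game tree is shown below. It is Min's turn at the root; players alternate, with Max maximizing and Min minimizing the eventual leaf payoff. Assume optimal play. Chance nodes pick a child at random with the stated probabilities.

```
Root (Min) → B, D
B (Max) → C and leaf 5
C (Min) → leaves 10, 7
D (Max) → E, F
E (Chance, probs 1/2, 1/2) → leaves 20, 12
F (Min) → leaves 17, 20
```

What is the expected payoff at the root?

7

C (Min): min(10, 7) = 7
B (Max): max(7, 5) = 7
E (Chance): 1/2·20 + 1/2·12 = 16
F (Min): min(17, 20) = 17
D (Max): max(16, 17) = 17
Root (Min): min(7, 17) = 7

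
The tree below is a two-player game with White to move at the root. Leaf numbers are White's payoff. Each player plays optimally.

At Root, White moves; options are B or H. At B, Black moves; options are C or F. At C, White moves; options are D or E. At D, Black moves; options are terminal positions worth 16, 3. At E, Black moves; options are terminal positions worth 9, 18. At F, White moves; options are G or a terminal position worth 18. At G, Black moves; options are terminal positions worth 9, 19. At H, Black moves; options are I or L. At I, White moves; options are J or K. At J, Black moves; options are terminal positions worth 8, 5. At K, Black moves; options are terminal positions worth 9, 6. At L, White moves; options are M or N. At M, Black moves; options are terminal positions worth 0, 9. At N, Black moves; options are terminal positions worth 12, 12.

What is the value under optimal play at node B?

D: min(16, 3) = 3
E: min(9, 18) = 9
C: max(3, 9) = 9
G: min(9, 19) = 9
F: max(9, 18) = 18
B: min(9, 18) = 9

9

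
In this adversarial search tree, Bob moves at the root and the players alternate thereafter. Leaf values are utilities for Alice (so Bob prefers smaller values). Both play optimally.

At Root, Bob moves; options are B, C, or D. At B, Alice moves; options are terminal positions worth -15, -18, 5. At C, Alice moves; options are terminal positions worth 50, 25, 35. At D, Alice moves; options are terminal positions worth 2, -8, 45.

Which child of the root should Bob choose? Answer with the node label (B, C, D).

B (Alice): max(-15, -18, 5) = 5
C (Alice): max(50, 25, 35) = 50
D (Alice): max(2, -8, 45) = 45
Root (Bob): min(5, 50, 45) = 5
Bob picks the child with the lowest value: B (value 5).

B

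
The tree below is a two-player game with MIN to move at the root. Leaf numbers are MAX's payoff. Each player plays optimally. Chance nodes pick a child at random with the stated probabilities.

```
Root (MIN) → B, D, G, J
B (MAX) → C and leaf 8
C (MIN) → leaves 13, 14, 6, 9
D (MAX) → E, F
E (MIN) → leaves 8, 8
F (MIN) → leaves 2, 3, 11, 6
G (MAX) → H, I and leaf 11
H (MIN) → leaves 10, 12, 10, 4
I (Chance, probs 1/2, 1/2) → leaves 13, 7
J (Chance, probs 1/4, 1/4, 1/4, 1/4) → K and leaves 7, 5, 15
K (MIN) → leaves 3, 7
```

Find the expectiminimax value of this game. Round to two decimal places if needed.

7.5

C (MIN): min(13, 14, 6, 9) = 6
B (MAX): max(6, 8) = 8
E (MIN): min(8, 8) = 8
F (MIN): min(2, 3, 11, 6) = 2
D (MAX): max(8, 2) = 8
H (MIN): min(10, 12, 10, 4) = 4
I (Chance): 1/2·13 + 1/2·7 = 10
G (MAX): max(4, 10, 11) = 11
K (MIN): min(3, 7) = 3
J (Chance): 1/4·3 + 1/4·7 + 1/4·5 + 1/4·15 = 7.5
Root (MIN): min(8, 8, 11, 7.5) = 7.5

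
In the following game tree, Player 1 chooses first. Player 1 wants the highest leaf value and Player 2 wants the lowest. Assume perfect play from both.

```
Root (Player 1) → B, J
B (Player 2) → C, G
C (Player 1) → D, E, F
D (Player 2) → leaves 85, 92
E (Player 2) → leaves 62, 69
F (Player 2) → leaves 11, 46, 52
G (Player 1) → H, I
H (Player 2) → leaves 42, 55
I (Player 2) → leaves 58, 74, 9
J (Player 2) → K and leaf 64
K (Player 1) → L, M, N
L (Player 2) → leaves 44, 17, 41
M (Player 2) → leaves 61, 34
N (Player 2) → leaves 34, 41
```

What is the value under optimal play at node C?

D: min(85, 92) = 85
E: min(62, 69) = 62
F: min(11, 46, 52) = 11
C: max(85, 62, 11) = 85

85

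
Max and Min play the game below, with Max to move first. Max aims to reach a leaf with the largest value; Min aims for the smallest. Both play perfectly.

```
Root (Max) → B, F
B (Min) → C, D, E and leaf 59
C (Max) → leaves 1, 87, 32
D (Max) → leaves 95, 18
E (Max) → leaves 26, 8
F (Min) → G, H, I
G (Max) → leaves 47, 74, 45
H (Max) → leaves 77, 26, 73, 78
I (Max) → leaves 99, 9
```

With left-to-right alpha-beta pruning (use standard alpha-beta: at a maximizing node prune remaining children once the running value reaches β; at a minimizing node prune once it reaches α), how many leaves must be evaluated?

C [α=-∞,β=+∞]: v=87
D [α=-∞,β=87]: v=95 after child 1 ≥ β → β-cutoff, skip 1
E [α=-∞,β=87]: v=26
B [α=-∞,β=+∞]: v=26
G [α=26,β=+∞]: v=74
H [α=26,β=74]: v=77 after child 1 ≥ β → β-cutoff, skip 3
I [α=26,β=74]: v=99 after child 1 ≥ β → β-cutoff, skip 1
F [α=26,β=+∞]: v=74
Root [α=-∞,β=+∞]: v=74
Leaves evaluated: 12 of 17.

12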